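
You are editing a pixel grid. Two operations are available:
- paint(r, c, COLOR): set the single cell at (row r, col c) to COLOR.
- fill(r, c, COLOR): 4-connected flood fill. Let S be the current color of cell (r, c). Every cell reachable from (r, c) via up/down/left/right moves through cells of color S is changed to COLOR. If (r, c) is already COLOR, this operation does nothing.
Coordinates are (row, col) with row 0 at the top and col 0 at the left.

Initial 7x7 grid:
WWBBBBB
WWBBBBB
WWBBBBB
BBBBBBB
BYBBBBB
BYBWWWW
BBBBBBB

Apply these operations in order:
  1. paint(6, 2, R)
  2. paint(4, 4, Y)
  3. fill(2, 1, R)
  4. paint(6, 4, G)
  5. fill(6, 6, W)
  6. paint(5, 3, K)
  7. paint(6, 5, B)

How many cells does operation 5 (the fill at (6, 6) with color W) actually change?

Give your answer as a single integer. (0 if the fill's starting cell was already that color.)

Answer: 2

Derivation:
After op 1 paint(6,2,R):
WWBBBBB
WWBBBBB
WWBBBBB
BBBBBBB
BYBBBBB
BYBWWWW
BBRBBBB
After op 2 paint(4,4,Y):
WWBBBBB
WWBBBBB
WWBBBBB
BBBBBBB
BYBBYBB
BYBWWWW
BBRBBBB
After op 3 fill(2,1,R) [6 cells changed]:
RRBBBBB
RRBBBBB
RRBBBBB
BBBBBBB
BYBBYBB
BYBWWWW
BBRBBBB
After op 4 paint(6,4,G):
RRBBBBB
RRBBBBB
RRBBBBB
BBBBBBB
BYBBYBB
BYBWWWW
BBRBGBB
After op 5 fill(6,6,W) [2 cells changed]:
RRBBBBB
RRBBBBB
RRBBBBB
BBBBBBB
BYBBYBB
BYBWWWW
BBRBGWW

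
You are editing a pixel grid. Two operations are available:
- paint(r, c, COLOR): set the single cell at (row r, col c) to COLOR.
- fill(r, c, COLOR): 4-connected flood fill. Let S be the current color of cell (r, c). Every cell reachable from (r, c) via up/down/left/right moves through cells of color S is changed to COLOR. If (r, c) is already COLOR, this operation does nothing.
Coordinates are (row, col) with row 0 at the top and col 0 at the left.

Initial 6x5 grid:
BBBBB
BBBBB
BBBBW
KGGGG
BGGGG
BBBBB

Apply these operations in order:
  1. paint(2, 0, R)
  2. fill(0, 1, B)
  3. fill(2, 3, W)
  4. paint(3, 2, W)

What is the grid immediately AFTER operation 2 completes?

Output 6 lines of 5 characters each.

After op 1 paint(2,0,R):
BBBBB
BBBBB
RBBBW
KGGGG
BGGGG
BBBBB
After op 2 fill(0,1,B) [0 cells changed]:
BBBBB
BBBBB
RBBBW
KGGGG
BGGGG
BBBBB

Answer: BBBBB
BBBBB
RBBBW
KGGGG
BGGGG
BBBBB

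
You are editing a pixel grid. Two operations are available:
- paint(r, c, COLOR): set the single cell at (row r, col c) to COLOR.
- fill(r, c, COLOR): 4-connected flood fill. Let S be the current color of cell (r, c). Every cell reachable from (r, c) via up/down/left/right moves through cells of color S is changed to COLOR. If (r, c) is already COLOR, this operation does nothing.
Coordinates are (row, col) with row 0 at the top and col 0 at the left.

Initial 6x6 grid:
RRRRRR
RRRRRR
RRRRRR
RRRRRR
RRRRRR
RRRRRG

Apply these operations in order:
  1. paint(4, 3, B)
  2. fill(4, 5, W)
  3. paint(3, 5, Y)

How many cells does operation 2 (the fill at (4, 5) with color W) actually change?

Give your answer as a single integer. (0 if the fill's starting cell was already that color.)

Answer: 34

Derivation:
After op 1 paint(4,3,B):
RRRRRR
RRRRRR
RRRRRR
RRRRRR
RRRBRR
RRRRRG
After op 2 fill(4,5,W) [34 cells changed]:
WWWWWW
WWWWWW
WWWWWW
WWWWWW
WWWBWW
WWWWWG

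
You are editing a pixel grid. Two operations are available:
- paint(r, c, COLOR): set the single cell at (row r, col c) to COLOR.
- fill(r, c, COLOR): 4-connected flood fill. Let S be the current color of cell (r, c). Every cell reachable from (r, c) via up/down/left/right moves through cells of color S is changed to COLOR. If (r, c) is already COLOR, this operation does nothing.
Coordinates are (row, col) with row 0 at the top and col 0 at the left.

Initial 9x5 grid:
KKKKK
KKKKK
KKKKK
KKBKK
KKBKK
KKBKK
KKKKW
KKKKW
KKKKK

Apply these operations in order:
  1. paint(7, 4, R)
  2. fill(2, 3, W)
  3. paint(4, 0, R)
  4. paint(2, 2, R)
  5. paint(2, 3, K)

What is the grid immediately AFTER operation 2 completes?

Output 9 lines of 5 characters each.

After op 1 paint(7,4,R):
KKKKK
KKKKK
KKKKK
KKBKK
KKBKK
KKBKK
KKKKW
KKKKR
KKKKK
After op 2 fill(2,3,W) [40 cells changed]:
WWWWW
WWWWW
WWWWW
WWBWW
WWBWW
WWBWW
WWWWW
WWWWR
WWWWW

Answer: WWWWW
WWWWW
WWWWW
WWBWW
WWBWW
WWBWW
WWWWW
WWWWR
WWWWW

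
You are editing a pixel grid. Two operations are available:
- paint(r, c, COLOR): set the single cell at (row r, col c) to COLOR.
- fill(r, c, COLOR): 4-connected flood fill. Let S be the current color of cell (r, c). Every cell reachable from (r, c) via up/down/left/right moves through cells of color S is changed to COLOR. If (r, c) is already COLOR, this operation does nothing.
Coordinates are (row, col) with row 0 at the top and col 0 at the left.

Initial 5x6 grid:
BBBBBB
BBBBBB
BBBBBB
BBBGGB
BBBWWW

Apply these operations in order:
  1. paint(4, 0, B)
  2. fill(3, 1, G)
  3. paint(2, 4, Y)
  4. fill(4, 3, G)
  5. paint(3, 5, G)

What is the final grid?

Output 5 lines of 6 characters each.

After op 1 paint(4,0,B):
BBBBBB
BBBBBB
BBBBBB
BBBGGB
BBBWWW
After op 2 fill(3,1,G) [25 cells changed]:
GGGGGG
GGGGGG
GGGGGG
GGGGGG
GGGWWW
After op 3 paint(2,4,Y):
GGGGGG
GGGGGG
GGGGYG
GGGGGG
GGGWWW
After op 4 fill(4,3,G) [3 cells changed]:
GGGGGG
GGGGGG
GGGGYG
GGGGGG
GGGGGG
After op 5 paint(3,5,G):
GGGGGG
GGGGGG
GGGGYG
GGGGGG
GGGGGG

Answer: GGGGGG
GGGGGG
GGGGYG
GGGGGG
GGGGGG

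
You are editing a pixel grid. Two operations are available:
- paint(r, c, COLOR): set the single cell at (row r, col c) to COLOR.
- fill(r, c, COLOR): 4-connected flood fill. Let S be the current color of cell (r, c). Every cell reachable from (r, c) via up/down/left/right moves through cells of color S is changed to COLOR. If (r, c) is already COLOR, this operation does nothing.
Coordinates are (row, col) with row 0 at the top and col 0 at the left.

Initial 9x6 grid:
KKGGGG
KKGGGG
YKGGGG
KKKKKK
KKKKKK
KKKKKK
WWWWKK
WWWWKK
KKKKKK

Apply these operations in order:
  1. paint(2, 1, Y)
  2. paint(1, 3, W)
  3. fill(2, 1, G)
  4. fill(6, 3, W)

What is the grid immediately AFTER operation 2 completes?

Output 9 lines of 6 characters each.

After op 1 paint(2,1,Y):
KKGGGG
KKGGGG
YYGGGG
KKKKKK
KKKKKK
KKKKKK
WWWWKK
WWWWKK
KKKKKK
After op 2 paint(1,3,W):
KKGGGG
KKGWGG
YYGGGG
KKKKKK
KKKKKK
KKKKKK
WWWWKK
WWWWKK
KKKKKK

Answer: KKGGGG
KKGWGG
YYGGGG
KKKKKK
KKKKKK
KKKKKK
WWWWKK
WWWWKK
KKKKKK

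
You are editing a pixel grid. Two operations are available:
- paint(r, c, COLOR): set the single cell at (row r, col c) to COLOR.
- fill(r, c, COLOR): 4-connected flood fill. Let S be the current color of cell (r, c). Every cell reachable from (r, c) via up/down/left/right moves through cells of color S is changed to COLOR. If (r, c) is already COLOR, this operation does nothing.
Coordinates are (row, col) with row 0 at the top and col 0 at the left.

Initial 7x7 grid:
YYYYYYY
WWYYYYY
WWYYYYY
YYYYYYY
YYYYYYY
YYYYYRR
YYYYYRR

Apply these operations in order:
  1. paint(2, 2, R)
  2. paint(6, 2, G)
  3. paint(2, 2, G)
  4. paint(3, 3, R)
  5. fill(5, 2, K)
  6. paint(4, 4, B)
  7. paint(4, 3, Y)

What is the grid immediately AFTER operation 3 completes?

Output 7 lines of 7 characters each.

Answer: YYYYYYY
WWYYYYY
WWGYYYY
YYYYYYY
YYYYYYY
YYYYYRR
YYGYYRR

Derivation:
After op 1 paint(2,2,R):
YYYYYYY
WWYYYYY
WWRYYYY
YYYYYYY
YYYYYYY
YYYYYRR
YYYYYRR
After op 2 paint(6,2,G):
YYYYYYY
WWYYYYY
WWRYYYY
YYYYYYY
YYYYYYY
YYYYYRR
YYGYYRR
After op 3 paint(2,2,G):
YYYYYYY
WWYYYYY
WWGYYYY
YYYYYYY
YYYYYYY
YYYYYRR
YYGYYRR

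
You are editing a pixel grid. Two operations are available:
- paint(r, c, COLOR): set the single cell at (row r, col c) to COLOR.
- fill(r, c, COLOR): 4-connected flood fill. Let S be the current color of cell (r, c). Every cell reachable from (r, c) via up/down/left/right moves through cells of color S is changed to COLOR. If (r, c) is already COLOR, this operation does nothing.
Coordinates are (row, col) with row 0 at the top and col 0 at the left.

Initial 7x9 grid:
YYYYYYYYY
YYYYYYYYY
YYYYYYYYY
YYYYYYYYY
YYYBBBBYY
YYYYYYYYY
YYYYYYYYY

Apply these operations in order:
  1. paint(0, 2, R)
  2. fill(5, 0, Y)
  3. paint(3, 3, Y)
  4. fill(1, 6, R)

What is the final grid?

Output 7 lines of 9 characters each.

After op 1 paint(0,2,R):
YYRYYYYYY
YYYYYYYYY
YYYYYYYYY
YYYYYYYYY
YYYBBBBYY
YYYYYYYYY
YYYYYYYYY
After op 2 fill(5,0,Y) [0 cells changed]:
YYRYYYYYY
YYYYYYYYY
YYYYYYYYY
YYYYYYYYY
YYYBBBBYY
YYYYYYYYY
YYYYYYYYY
After op 3 paint(3,3,Y):
YYRYYYYYY
YYYYYYYYY
YYYYYYYYY
YYYYYYYYY
YYYBBBBYY
YYYYYYYYY
YYYYYYYYY
After op 4 fill(1,6,R) [58 cells changed]:
RRRRRRRRR
RRRRRRRRR
RRRRRRRRR
RRRRRRRRR
RRRBBBBRR
RRRRRRRRR
RRRRRRRRR

Answer: RRRRRRRRR
RRRRRRRRR
RRRRRRRRR
RRRRRRRRR
RRRBBBBRR
RRRRRRRRR
RRRRRRRRR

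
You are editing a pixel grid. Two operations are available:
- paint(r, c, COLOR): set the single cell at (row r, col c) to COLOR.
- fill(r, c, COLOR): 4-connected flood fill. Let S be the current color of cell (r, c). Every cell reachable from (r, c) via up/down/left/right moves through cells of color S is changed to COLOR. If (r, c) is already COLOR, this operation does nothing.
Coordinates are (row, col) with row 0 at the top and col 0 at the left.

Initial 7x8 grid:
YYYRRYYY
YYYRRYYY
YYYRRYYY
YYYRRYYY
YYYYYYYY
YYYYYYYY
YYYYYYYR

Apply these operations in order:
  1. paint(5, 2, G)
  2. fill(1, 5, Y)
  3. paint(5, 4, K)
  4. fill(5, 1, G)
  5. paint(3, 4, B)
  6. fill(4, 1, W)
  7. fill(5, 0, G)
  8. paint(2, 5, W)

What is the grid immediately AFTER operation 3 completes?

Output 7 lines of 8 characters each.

After op 1 paint(5,2,G):
YYYRRYYY
YYYRRYYY
YYYRRYYY
YYYRRYYY
YYYYYYYY
YYGYYYYY
YYYYYYYR
After op 2 fill(1,5,Y) [0 cells changed]:
YYYRRYYY
YYYRRYYY
YYYRRYYY
YYYRRYYY
YYYYYYYY
YYGYYYYY
YYYYYYYR
After op 3 paint(5,4,K):
YYYRRYYY
YYYRRYYY
YYYRRYYY
YYYRRYYY
YYYYYYYY
YYGYKYYY
YYYYYYYR

Answer: YYYRRYYY
YYYRRYYY
YYYRRYYY
YYYRRYYY
YYYYYYYY
YYGYKYYY
YYYYYYYR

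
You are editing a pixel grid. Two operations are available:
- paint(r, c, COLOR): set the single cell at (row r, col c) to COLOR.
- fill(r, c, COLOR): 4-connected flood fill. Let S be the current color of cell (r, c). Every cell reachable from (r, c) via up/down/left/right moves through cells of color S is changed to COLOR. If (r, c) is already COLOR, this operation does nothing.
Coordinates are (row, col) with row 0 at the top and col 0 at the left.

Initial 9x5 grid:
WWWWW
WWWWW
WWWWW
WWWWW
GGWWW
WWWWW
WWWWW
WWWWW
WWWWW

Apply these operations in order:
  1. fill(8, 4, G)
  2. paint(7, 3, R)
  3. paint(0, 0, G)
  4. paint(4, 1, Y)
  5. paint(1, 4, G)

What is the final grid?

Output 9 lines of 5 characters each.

After op 1 fill(8,4,G) [43 cells changed]:
GGGGG
GGGGG
GGGGG
GGGGG
GGGGG
GGGGG
GGGGG
GGGGG
GGGGG
After op 2 paint(7,3,R):
GGGGG
GGGGG
GGGGG
GGGGG
GGGGG
GGGGG
GGGGG
GGGRG
GGGGG
After op 3 paint(0,0,G):
GGGGG
GGGGG
GGGGG
GGGGG
GGGGG
GGGGG
GGGGG
GGGRG
GGGGG
After op 4 paint(4,1,Y):
GGGGG
GGGGG
GGGGG
GGGGG
GYGGG
GGGGG
GGGGG
GGGRG
GGGGG
After op 5 paint(1,4,G):
GGGGG
GGGGG
GGGGG
GGGGG
GYGGG
GGGGG
GGGGG
GGGRG
GGGGG

Answer: GGGGG
GGGGG
GGGGG
GGGGG
GYGGG
GGGGG
GGGGG
GGGRG
GGGGG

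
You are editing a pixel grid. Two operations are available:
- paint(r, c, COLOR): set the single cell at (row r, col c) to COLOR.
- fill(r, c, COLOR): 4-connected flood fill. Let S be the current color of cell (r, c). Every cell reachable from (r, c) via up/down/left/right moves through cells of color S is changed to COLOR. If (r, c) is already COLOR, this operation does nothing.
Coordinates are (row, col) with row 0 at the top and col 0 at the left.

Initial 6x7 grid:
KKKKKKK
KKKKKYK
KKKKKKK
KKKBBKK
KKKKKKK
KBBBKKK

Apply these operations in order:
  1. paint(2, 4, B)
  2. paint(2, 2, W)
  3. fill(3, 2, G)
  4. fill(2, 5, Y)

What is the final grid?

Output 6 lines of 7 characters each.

After op 1 paint(2,4,B):
KKKKKKK
KKKKKYK
KKKKBKK
KKKBBKK
KKKKKKK
KBBBKKK
After op 2 paint(2,2,W):
KKKKKKK
KKKKKYK
KKWKBKK
KKKBBKK
KKKKKKK
KBBBKKK
After op 3 fill(3,2,G) [34 cells changed]:
GGGGGGG
GGGGGYG
GGWGBGG
GGGBBGG
GGGGGGG
GBBBGGG
After op 4 fill(2,5,Y) [34 cells changed]:
YYYYYYY
YYYYYYY
YYWYBYY
YYYBBYY
YYYYYYY
YBBBYYY

Answer: YYYYYYY
YYYYYYY
YYWYBYY
YYYBBYY
YYYYYYY
YBBBYYY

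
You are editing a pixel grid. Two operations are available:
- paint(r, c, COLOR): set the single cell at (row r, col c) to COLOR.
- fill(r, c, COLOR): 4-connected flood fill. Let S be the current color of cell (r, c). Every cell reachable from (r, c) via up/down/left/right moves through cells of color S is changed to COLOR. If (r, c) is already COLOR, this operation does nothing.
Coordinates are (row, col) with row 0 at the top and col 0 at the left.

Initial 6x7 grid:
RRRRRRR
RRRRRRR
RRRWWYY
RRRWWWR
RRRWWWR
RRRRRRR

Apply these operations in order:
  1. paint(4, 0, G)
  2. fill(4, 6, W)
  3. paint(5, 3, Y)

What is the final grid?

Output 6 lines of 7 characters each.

Answer: WWWWWWW
WWWWWWW
WWWWWYY
WWWWWWW
GWWWWWW
WWWYWWW

Derivation:
After op 1 paint(4,0,G):
RRRRRRR
RRRRRRR
RRRWWYY
RRRWWWR
GRRWWWR
RRRRRRR
After op 2 fill(4,6,W) [31 cells changed]:
WWWWWWW
WWWWWWW
WWWWWYY
WWWWWWW
GWWWWWW
WWWWWWW
After op 3 paint(5,3,Y):
WWWWWWW
WWWWWWW
WWWWWYY
WWWWWWW
GWWWWWW
WWWYWWW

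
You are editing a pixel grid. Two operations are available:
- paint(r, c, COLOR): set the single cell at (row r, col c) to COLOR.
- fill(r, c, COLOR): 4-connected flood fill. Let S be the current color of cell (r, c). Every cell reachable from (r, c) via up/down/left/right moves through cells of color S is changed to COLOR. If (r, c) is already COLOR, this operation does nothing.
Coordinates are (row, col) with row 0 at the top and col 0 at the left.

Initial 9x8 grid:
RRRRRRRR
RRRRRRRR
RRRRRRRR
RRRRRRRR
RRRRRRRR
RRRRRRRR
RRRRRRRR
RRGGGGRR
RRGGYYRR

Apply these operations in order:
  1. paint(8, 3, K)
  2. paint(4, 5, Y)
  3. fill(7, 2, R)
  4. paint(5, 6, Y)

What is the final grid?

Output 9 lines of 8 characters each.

Answer: RRRRRRRR
RRRRRRRR
RRRRRRRR
RRRRRRRR
RRRRRYRR
RRRRRRYR
RRRRRRRR
RRRRRRRR
RRRKYYRR

Derivation:
After op 1 paint(8,3,K):
RRRRRRRR
RRRRRRRR
RRRRRRRR
RRRRRRRR
RRRRRRRR
RRRRRRRR
RRRRRRRR
RRGGGGRR
RRGKYYRR
After op 2 paint(4,5,Y):
RRRRRRRR
RRRRRRRR
RRRRRRRR
RRRRRRRR
RRRRRYRR
RRRRRRRR
RRRRRRRR
RRGGGGRR
RRGKYYRR
After op 3 fill(7,2,R) [5 cells changed]:
RRRRRRRR
RRRRRRRR
RRRRRRRR
RRRRRRRR
RRRRRYRR
RRRRRRRR
RRRRRRRR
RRRRRRRR
RRRKYYRR
After op 4 paint(5,6,Y):
RRRRRRRR
RRRRRRRR
RRRRRRRR
RRRRRRRR
RRRRRYRR
RRRRRRYR
RRRRRRRR
RRRRRRRR
RRRKYYRR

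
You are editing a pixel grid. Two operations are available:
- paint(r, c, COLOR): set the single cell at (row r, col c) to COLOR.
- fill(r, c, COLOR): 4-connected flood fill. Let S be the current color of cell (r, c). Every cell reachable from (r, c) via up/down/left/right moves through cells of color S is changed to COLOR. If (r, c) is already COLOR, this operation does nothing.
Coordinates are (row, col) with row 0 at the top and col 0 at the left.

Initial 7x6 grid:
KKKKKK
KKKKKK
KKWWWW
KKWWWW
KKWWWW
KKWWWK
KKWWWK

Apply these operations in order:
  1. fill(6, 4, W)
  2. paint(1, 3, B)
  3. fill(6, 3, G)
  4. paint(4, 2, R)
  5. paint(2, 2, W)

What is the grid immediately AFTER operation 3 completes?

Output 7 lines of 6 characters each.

Answer: KKKKKK
KKKBKK
KKGGGG
KKGGGG
KKGGGG
KKGGGK
KKGGGK

Derivation:
After op 1 fill(6,4,W) [0 cells changed]:
KKKKKK
KKKKKK
KKWWWW
KKWWWW
KKWWWW
KKWWWK
KKWWWK
After op 2 paint(1,3,B):
KKKKKK
KKKBKK
KKWWWW
KKWWWW
KKWWWW
KKWWWK
KKWWWK
After op 3 fill(6,3,G) [18 cells changed]:
KKKKKK
KKKBKK
KKGGGG
KKGGGG
KKGGGG
KKGGGK
KKGGGK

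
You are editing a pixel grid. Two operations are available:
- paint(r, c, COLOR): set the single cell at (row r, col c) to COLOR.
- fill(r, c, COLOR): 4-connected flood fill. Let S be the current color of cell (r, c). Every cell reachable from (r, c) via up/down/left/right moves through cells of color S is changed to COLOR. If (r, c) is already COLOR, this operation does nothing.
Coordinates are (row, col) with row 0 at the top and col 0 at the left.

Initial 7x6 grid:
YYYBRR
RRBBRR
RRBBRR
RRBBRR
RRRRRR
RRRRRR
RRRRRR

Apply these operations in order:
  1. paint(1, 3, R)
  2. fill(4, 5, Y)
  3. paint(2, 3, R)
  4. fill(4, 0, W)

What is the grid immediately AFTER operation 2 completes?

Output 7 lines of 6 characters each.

Answer: YYYBYY
YYBYYY
YYBBYY
YYBBYY
YYYYYY
YYYYYY
YYYYYY

Derivation:
After op 1 paint(1,3,R):
YYYBRR
RRBRRR
RRBBRR
RRBBRR
RRRRRR
RRRRRR
RRRRRR
After op 2 fill(4,5,Y) [33 cells changed]:
YYYBYY
YYBYYY
YYBBYY
YYBBYY
YYYYYY
YYYYYY
YYYYYY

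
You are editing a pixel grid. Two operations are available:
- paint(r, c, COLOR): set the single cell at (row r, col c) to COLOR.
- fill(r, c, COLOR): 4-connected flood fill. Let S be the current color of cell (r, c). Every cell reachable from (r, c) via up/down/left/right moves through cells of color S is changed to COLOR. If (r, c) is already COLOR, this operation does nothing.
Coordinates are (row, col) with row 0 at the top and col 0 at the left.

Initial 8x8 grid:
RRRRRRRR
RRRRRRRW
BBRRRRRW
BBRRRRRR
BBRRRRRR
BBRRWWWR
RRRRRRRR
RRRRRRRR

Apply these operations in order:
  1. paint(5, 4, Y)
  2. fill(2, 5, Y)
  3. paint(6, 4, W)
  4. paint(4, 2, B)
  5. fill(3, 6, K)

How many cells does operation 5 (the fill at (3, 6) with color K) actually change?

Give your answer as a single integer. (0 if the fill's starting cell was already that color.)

Answer: 50

Derivation:
After op 1 paint(5,4,Y):
RRRRRRRR
RRRRRRRW
BBRRRRRW
BBRRRRRR
BBRRRRRR
BBRRYWWR
RRRRRRRR
RRRRRRRR
After op 2 fill(2,5,Y) [51 cells changed]:
YYYYYYYY
YYYYYYYW
BBYYYYYW
BBYYYYYY
BBYYYYYY
BBYYYWWY
YYYYYYYY
YYYYYYYY
After op 3 paint(6,4,W):
YYYYYYYY
YYYYYYYW
BBYYYYYW
BBYYYYYY
BBYYYYYY
BBYYYWWY
YYYYWYYY
YYYYYYYY
After op 4 paint(4,2,B):
YYYYYYYY
YYYYYYYW
BBYYYYYW
BBYYYYYY
BBBYYYYY
BBYYYWWY
YYYYWYYY
YYYYYYYY
After op 5 fill(3,6,K) [50 cells changed]:
KKKKKKKK
KKKKKKKW
BBKKKKKW
BBKKKKKK
BBBKKKKK
BBKKKWWK
KKKKWKKK
KKKKKKKK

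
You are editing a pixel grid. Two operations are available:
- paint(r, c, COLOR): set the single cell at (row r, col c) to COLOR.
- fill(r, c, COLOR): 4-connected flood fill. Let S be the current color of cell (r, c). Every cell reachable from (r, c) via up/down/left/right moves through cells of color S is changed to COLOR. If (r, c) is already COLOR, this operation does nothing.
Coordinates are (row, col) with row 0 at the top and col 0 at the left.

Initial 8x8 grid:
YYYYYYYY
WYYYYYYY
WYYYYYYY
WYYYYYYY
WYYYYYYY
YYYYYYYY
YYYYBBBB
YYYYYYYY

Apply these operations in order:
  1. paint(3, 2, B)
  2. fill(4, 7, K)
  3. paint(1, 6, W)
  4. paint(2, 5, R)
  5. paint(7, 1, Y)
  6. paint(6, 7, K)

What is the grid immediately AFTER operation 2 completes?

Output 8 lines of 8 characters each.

Answer: KKKKKKKK
WKKKKKKK
WKKKKKKK
WKBKKKKK
WKKKKKKK
KKKKKKKK
KKKKBBBB
KKKKKKKK

Derivation:
After op 1 paint(3,2,B):
YYYYYYYY
WYYYYYYY
WYYYYYYY
WYBYYYYY
WYYYYYYY
YYYYYYYY
YYYYBBBB
YYYYYYYY
After op 2 fill(4,7,K) [55 cells changed]:
KKKKKKKK
WKKKKKKK
WKKKKKKK
WKBKKKKK
WKKKKKKK
KKKKKKKK
KKKKBBBB
KKKKKKKK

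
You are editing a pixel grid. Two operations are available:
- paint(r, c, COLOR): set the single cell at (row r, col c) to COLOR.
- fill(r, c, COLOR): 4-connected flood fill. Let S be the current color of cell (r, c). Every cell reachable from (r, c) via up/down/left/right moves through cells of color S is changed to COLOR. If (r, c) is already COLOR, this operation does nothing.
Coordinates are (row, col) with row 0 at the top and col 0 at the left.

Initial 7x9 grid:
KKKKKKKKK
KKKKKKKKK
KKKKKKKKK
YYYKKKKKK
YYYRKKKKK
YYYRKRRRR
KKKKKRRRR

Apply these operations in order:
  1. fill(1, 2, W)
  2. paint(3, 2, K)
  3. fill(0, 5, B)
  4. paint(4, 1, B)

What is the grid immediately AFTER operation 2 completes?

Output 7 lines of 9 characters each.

Answer: WWWWWWWWW
WWWWWWWWW
WWWWWWWWW
YYKWWWWWW
YYYRWWWWW
YYYRWRRRR
WWWWWRRRR

Derivation:
After op 1 fill(1,2,W) [44 cells changed]:
WWWWWWWWW
WWWWWWWWW
WWWWWWWWW
YYYWWWWWW
YYYRWWWWW
YYYRWRRRR
WWWWWRRRR
After op 2 paint(3,2,K):
WWWWWWWWW
WWWWWWWWW
WWWWWWWWW
YYKWWWWWW
YYYRWWWWW
YYYRWRRRR
WWWWWRRRR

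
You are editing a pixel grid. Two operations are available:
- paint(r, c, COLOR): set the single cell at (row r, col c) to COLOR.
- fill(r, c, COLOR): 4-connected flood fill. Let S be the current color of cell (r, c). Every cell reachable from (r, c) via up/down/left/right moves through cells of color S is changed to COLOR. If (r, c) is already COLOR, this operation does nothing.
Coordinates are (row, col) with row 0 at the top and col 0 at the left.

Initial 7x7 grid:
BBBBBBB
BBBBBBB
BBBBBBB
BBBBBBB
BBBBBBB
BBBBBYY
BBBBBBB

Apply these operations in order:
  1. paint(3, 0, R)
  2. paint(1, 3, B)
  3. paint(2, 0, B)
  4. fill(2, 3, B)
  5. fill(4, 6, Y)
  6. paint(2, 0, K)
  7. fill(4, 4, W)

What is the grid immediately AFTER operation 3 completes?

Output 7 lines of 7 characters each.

After op 1 paint(3,0,R):
BBBBBBB
BBBBBBB
BBBBBBB
RBBBBBB
BBBBBBB
BBBBBYY
BBBBBBB
After op 2 paint(1,3,B):
BBBBBBB
BBBBBBB
BBBBBBB
RBBBBBB
BBBBBBB
BBBBBYY
BBBBBBB
After op 3 paint(2,0,B):
BBBBBBB
BBBBBBB
BBBBBBB
RBBBBBB
BBBBBBB
BBBBBYY
BBBBBBB

Answer: BBBBBBB
BBBBBBB
BBBBBBB
RBBBBBB
BBBBBBB
BBBBBYY
BBBBBBB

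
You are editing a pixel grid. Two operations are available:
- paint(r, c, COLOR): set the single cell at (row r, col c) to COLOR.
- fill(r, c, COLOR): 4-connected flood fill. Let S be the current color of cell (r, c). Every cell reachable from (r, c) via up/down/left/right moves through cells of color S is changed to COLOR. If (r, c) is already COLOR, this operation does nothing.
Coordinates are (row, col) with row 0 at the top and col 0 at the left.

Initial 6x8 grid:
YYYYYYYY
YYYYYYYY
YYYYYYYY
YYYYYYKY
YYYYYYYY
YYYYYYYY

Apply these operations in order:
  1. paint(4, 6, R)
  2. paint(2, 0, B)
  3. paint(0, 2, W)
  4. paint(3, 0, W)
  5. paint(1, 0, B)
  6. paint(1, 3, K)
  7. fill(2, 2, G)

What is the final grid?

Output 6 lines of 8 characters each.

Answer: GGWGGGGG
BGGKGGGG
BGGGGGGG
WGGGGGKG
GGGGGGRG
GGGGGGGG

Derivation:
After op 1 paint(4,6,R):
YYYYYYYY
YYYYYYYY
YYYYYYYY
YYYYYYKY
YYYYYYRY
YYYYYYYY
After op 2 paint(2,0,B):
YYYYYYYY
YYYYYYYY
BYYYYYYY
YYYYYYKY
YYYYYYRY
YYYYYYYY
After op 3 paint(0,2,W):
YYWYYYYY
YYYYYYYY
BYYYYYYY
YYYYYYKY
YYYYYYRY
YYYYYYYY
After op 4 paint(3,0,W):
YYWYYYYY
YYYYYYYY
BYYYYYYY
WYYYYYKY
YYYYYYRY
YYYYYYYY
After op 5 paint(1,0,B):
YYWYYYYY
BYYYYYYY
BYYYYYYY
WYYYYYKY
YYYYYYRY
YYYYYYYY
After op 6 paint(1,3,K):
YYWYYYYY
BYYKYYYY
BYYYYYYY
WYYYYYKY
YYYYYYRY
YYYYYYYY
After op 7 fill(2,2,G) [41 cells changed]:
GGWGGGGG
BGGKGGGG
BGGGGGGG
WGGGGGKG
GGGGGGRG
GGGGGGGG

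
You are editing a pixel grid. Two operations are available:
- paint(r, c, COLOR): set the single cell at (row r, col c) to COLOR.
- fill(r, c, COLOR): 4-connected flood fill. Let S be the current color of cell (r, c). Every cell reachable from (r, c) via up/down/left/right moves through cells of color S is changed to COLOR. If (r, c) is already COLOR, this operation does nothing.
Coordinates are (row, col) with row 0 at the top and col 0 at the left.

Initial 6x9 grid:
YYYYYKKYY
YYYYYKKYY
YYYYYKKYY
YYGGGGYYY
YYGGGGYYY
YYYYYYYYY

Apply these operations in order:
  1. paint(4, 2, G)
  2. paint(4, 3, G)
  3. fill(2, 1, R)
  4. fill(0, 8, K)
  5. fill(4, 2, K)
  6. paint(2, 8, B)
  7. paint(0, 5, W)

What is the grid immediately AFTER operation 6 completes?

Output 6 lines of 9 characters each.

After op 1 paint(4,2,G):
YYYYYKKYY
YYYYYKKYY
YYYYYKKYY
YYGGGGYYY
YYGGGGYYY
YYYYYYYYY
After op 2 paint(4,3,G):
YYYYYKKYY
YYYYYKKYY
YYYYYKKYY
YYGGGGYYY
YYGGGGYYY
YYYYYYYYY
After op 3 fill(2,1,R) [40 cells changed]:
RRRRRKKRR
RRRRRKKRR
RRRRRKKRR
RRGGGGRRR
RRGGGGRRR
RRRRRRRRR
After op 4 fill(0,8,K) [40 cells changed]:
KKKKKKKKK
KKKKKKKKK
KKKKKKKKK
KKGGGGKKK
KKGGGGKKK
KKKKKKKKK
After op 5 fill(4,2,K) [8 cells changed]:
KKKKKKKKK
KKKKKKKKK
KKKKKKKKK
KKKKKKKKK
KKKKKKKKK
KKKKKKKKK
After op 6 paint(2,8,B):
KKKKKKKKK
KKKKKKKKK
KKKKKKKKB
KKKKKKKKK
KKKKKKKKK
KKKKKKKKK

Answer: KKKKKKKKK
KKKKKKKKK
KKKKKKKKB
KKKKKKKKK
KKKKKKKKK
KKKKKKKKK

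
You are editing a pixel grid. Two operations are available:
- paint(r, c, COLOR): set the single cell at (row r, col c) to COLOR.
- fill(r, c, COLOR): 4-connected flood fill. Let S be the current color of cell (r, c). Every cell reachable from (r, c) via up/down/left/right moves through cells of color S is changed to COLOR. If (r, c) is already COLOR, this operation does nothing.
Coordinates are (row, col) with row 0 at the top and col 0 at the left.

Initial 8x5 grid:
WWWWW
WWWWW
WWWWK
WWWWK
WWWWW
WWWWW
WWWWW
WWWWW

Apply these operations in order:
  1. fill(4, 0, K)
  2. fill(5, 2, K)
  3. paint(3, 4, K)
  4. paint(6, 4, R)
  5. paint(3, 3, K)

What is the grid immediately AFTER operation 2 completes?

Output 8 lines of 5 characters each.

Answer: KKKKK
KKKKK
KKKKK
KKKKK
KKKKK
KKKKK
KKKKK
KKKKK

Derivation:
After op 1 fill(4,0,K) [38 cells changed]:
KKKKK
KKKKK
KKKKK
KKKKK
KKKKK
KKKKK
KKKKK
KKKKK
After op 2 fill(5,2,K) [0 cells changed]:
KKKKK
KKKKK
KKKKK
KKKKK
KKKKK
KKKKK
KKKKK
KKKKK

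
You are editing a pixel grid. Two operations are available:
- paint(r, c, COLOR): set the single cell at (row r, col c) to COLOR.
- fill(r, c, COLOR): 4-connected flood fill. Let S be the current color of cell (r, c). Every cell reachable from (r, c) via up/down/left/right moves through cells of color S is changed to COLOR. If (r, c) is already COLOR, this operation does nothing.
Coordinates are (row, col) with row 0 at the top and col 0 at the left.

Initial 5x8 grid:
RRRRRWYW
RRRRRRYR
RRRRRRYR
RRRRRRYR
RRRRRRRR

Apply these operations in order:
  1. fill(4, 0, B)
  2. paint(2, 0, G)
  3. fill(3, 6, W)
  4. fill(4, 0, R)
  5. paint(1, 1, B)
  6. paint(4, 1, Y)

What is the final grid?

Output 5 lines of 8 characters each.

After op 1 fill(4,0,B) [34 cells changed]:
BBBBBWYW
BBBBBBYB
BBBBBBYB
BBBBBBYB
BBBBBBBB
After op 2 paint(2,0,G):
BBBBBWYW
BBBBBBYB
GBBBBBYB
BBBBBBYB
BBBBBBBB
After op 3 fill(3,6,W) [4 cells changed]:
BBBBBWWW
BBBBBBWB
GBBBBBWB
BBBBBBWB
BBBBBBBB
After op 4 fill(4,0,R) [33 cells changed]:
RRRRRWWW
RRRRRRWR
GRRRRRWR
RRRRRRWR
RRRRRRRR
After op 5 paint(1,1,B):
RRRRRWWW
RBRRRRWR
GRRRRRWR
RRRRRRWR
RRRRRRRR
After op 6 paint(4,1,Y):
RRRRRWWW
RBRRRRWR
GRRRRRWR
RRRRRRWR
RYRRRRRR

Answer: RRRRRWWW
RBRRRRWR
GRRRRRWR
RRRRRRWR
RYRRRRRR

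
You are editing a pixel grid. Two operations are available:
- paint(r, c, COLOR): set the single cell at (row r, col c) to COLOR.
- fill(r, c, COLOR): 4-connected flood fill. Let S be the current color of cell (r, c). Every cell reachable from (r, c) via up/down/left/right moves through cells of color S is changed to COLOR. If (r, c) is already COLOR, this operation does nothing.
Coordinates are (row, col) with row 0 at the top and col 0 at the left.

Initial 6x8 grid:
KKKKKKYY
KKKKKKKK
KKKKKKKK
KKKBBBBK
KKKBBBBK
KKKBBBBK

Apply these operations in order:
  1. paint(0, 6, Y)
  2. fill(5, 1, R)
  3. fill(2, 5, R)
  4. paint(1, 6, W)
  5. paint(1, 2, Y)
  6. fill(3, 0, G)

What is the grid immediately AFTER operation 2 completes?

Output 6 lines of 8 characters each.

After op 1 paint(0,6,Y):
KKKKKKYY
KKKKKKKK
KKKKKKKK
KKKBBBBK
KKKBBBBK
KKKBBBBK
After op 2 fill(5,1,R) [34 cells changed]:
RRRRRRYY
RRRRRRRR
RRRRRRRR
RRRBBBBR
RRRBBBBR
RRRBBBBR

Answer: RRRRRRYY
RRRRRRRR
RRRRRRRR
RRRBBBBR
RRRBBBBR
RRRBBBBR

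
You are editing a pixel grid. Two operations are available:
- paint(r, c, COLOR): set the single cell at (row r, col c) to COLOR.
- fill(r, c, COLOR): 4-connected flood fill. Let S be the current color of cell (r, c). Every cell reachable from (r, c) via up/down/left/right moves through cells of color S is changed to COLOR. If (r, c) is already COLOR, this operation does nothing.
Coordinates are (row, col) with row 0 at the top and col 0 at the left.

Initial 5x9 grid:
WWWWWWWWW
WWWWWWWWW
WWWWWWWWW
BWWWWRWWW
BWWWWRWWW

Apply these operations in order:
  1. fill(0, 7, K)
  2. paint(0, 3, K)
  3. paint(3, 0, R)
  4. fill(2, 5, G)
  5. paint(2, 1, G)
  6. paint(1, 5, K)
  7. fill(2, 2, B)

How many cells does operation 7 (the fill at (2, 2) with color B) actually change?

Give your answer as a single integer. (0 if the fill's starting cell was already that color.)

Answer: 40

Derivation:
After op 1 fill(0,7,K) [41 cells changed]:
KKKKKKKKK
KKKKKKKKK
KKKKKKKKK
BKKKKRKKK
BKKKKRKKK
After op 2 paint(0,3,K):
KKKKKKKKK
KKKKKKKKK
KKKKKKKKK
BKKKKRKKK
BKKKKRKKK
After op 3 paint(3,0,R):
KKKKKKKKK
KKKKKKKKK
KKKKKKKKK
RKKKKRKKK
BKKKKRKKK
After op 4 fill(2,5,G) [41 cells changed]:
GGGGGGGGG
GGGGGGGGG
GGGGGGGGG
RGGGGRGGG
BGGGGRGGG
After op 5 paint(2,1,G):
GGGGGGGGG
GGGGGGGGG
GGGGGGGGG
RGGGGRGGG
BGGGGRGGG
After op 6 paint(1,5,K):
GGGGGGGGG
GGGGGKGGG
GGGGGGGGG
RGGGGRGGG
BGGGGRGGG
After op 7 fill(2,2,B) [40 cells changed]:
BBBBBBBBB
BBBBBKBBB
BBBBBBBBB
RBBBBRBBB
BBBBBRBBB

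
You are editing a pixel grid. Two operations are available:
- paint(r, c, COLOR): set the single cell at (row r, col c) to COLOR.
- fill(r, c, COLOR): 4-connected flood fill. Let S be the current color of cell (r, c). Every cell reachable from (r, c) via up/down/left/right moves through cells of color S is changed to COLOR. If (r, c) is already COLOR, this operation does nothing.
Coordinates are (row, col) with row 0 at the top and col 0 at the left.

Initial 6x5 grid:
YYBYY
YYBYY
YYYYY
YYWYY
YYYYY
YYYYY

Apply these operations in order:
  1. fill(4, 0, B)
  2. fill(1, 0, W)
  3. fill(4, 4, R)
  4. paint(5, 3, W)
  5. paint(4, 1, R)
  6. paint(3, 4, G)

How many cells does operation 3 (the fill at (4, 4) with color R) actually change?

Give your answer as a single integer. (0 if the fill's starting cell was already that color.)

After op 1 fill(4,0,B) [27 cells changed]:
BBBBB
BBBBB
BBBBB
BBWBB
BBBBB
BBBBB
After op 2 fill(1,0,W) [29 cells changed]:
WWWWW
WWWWW
WWWWW
WWWWW
WWWWW
WWWWW
After op 3 fill(4,4,R) [30 cells changed]:
RRRRR
RRRRR
RRRRR
RRRRR
RRRRR
RRRRR

Answer: 30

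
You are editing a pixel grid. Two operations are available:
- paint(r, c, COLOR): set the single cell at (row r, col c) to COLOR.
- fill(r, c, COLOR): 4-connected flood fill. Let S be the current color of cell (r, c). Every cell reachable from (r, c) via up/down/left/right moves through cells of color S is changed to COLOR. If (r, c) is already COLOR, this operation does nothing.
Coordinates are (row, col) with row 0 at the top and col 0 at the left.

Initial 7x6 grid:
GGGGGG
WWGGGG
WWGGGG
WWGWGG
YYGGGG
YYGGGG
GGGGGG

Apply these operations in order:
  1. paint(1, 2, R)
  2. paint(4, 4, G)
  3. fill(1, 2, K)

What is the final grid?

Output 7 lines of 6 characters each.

After op 1 paint(1,2,R):
GGGGGG
WWRGGG
WWGGGG
WWGWGG
YYGGGG
YYGGGG
GGGGGG
After op 2 paint(4,4,G):
GGGGGG
WWRGGG
WWGGGG
WWGWGG
YYGGGG
YYGGGG
GGGGGG
After op 3 fill(1,2,K) [1 cells changed]:
GGGGGG
WWKGGG
WWGGGG
WWGWGG
YYGGGG
YYGGGG
GGGGGG

Answer: GGGGGG
WWKGGG
WWGGGG
WWGWGG
YYGGGG
YYGGGG
GGGGGG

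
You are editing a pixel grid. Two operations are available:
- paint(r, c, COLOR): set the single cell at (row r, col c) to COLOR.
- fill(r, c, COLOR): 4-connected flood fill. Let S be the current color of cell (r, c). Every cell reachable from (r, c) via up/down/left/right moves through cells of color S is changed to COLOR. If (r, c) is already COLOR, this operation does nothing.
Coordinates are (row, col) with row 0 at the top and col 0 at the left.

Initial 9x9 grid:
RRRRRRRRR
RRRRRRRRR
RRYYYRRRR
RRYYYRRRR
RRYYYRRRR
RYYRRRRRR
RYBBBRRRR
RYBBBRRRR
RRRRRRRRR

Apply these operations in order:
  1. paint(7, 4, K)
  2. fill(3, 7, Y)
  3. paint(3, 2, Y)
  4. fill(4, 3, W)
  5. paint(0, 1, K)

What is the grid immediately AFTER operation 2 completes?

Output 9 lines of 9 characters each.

Answer: YYYYYYYYY
YYYYYYYYY
YYYYYYYYY
YYYYYYYYY
YYYYYYYYY
YYYYYYYYY
YYBBBYYYY
YYBBKYYYY
YYYYYYYYY

Derivation:
After op 1 paint(7,4,K):
RRRRRRRRR
RRRRRRRRR
RRYYYRRRR
RRYYYRRRR
RRYYYRRRR
RYYRRRRRR
RYBBBRRRR
RYBBKRRRR
RRRRRRRRR
After op 2 fill(3,7,Y) [62 cells changed]:
YYYYYYYYY
YYYYYYYYY
YYYYYYYYY
YYYYYYYYY
YYYYYYYYY
YYYYYYYYY
YYBBBYYYY
YYBBKYYYY
YYYYYYYYY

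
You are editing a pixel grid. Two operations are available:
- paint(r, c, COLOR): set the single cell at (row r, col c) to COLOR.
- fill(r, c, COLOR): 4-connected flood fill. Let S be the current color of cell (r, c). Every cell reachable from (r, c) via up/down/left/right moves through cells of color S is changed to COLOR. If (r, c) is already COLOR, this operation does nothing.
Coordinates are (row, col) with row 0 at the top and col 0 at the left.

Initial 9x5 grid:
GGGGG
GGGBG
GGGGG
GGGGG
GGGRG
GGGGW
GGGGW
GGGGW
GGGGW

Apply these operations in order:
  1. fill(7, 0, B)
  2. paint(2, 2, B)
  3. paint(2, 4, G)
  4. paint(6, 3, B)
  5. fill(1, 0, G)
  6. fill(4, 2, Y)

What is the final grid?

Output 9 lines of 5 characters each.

Answer: YYYYY
YYYYY
YYYYY
YYYYY
YYYRY
YYYYW
YYYYW
YYYYW
YYYYW

Derivation:
After op 1 fill(7,0,B) [39 cells changed]:
BBBBB
BBBBB
BBBBB
BBBBB
BBBRB
BBBBW
BBBBW
BBBBW
BBBBW
After op 2 paint(2,2,B):
BBBBB
BBBBB
BBBBB
BBBBB
BBBRB
BBBBW
BBBBW
BBBBW
BBBBW
After op 3 paint(2,4,G):
BBBBB
BBBBB
BBBBG
BBBBB
BBBRB
BBBBW
BBBBW
BBBBW
BBBBW
After op 4 paint(6,3,B):
BBBBB
BBBBB
BBBBG
BBBBB
BBBRB
BBBBW
BBBBW
BBBBW
BBBBW
After op 5 fill(1,0,G) [39 cells changed]:
GGGGG
GGGGG
GGGGG
GGGGG
GGGRG
GGGGW
GGGGW
GGGGW
GGGGW
After op 6 fill(4,2,Y) [40 cells changed]:
YYYYY
YYYYY
YYYYY
YYYYY
YYYRY
YYYYW
YYYYW
YYYYW
YYYYW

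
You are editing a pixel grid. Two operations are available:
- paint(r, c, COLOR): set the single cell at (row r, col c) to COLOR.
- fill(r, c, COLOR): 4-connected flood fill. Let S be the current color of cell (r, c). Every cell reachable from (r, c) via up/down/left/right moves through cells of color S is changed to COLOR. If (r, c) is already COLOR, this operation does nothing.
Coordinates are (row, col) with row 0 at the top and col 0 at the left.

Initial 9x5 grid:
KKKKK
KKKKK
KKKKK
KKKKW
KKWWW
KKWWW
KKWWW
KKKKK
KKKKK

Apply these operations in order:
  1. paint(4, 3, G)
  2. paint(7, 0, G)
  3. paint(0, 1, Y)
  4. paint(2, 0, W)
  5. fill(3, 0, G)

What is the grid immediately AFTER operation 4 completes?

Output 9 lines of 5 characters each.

Answer: KYKKK
KKKKK
WKKKK
KKKKW
KKWGW
KKWWW
KKWWW
GKKKK
KKKKK

Derivation:
After op 1 paint(4,3,G):
KKKKK
KKKKK
KKKKK
KKKKW
KKWGW
KKWWW
KKWWW
KKKKK
KKKKK
After op 2 paint(7,0,G):
KKKKK
KKKKK
KKKKK
KKKKW
KKWGW
KKWWW
KKWWW
GKKKK
KKKKK
After op 3 paint(0,1,Y):
KYKKK
KKKKK
KKKKK
KKKKW
KKWGW
KKWWW
KKWWW
GKKKK
KKKKK
After op 4 paint(2,0,W):
KYKKK
KKKKK
WKKKK
KKKKW
KKWGW
KKWWW
KKWWW
GKKKK
KKKKK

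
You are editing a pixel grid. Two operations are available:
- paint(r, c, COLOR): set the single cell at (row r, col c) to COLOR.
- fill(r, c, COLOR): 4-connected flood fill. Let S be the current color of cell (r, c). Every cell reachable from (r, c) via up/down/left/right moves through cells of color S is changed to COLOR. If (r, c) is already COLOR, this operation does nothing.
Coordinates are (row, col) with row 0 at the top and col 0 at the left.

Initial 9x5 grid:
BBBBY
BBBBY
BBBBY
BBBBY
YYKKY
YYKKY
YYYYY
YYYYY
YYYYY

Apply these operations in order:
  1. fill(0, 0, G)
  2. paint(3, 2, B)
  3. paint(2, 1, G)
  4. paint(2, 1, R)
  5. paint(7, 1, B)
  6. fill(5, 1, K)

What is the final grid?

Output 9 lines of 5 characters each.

Answer: GGGGK
GGGGK
GRGGK
GGBGK
KKKKK
KKKKK
KKKKK
KBKKK
KKKKK

Derivation:
After op 1 fill(0,0,G) [16 cells changed]:
GGGGY
GGGGY
GGGGY
GGGGY
YYKKY
YYKKY
YYYYY
YYYYY
YYYYY
After op 2 paint(3,2,B):
GGGGY
GGGGY
GGGGY
GGBGY
YYKKY
YYKKY
YYYYY
YYYYY
YYYYY
After op 3 paint(2,1,G):
GGGGY
GGGGY
GGGGY
GGBGY
YYKKY
YYKKY
YYYYY
YYYYY
YYYYY
After op 4 paint(2,1,R):
GGGGY
GGGGY
GRGGY
GGBGY
YYKKY
YYKKY
YYYYY
YYYYY
YYYYY
After op 5 paint(7,1,B):
GGGGY
GGGGY
GRGGY
GGBGY
YYKKY
YYKKY
YYYYY
YBYYY
YYYYY
After op 6 fill(5,1,K) [24 cells changed]:
GGGGK
GGGGK
GRGGK
GGBGK
KKKKK
KKKKK
KKKKK
KBKKK
KKKKK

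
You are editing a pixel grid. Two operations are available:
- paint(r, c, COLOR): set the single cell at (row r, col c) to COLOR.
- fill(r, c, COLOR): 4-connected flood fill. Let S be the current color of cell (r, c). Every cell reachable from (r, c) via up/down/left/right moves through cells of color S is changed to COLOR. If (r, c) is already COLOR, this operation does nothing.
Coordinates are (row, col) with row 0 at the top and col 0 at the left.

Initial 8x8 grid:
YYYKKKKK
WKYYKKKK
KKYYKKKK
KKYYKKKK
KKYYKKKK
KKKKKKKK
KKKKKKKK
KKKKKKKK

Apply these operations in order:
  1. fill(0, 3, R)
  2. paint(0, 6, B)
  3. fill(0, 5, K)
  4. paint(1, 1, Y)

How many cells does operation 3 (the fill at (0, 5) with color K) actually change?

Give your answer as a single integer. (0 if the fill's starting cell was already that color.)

After op 1 fill(0,3,R) [52 cells changed]:
YYYRRRRR
WRYYRRRR
RRYYRRRR
RRYYRRRR
RRYYRRRR
RRRRRRRR
RRRRRRRR
RRRRRRRR
After op 2 paint(0,6,B):
YYYRRRBR
WRYYRRRR
RRYYRRRR
RRYYRRRR
RRYYRRRR
RRRRRRRR
RRRRRRRR
RRRRRRRR
After op 3 fill(0,5,K) [51 cells changed]:
YYYKKKBK
WKYYKKKK
KKYYKKKK
KKYYKKKK
KKYYKKKK
KKKKKKKK
KKKKKKKK
KKKKKKKK

Answer: 51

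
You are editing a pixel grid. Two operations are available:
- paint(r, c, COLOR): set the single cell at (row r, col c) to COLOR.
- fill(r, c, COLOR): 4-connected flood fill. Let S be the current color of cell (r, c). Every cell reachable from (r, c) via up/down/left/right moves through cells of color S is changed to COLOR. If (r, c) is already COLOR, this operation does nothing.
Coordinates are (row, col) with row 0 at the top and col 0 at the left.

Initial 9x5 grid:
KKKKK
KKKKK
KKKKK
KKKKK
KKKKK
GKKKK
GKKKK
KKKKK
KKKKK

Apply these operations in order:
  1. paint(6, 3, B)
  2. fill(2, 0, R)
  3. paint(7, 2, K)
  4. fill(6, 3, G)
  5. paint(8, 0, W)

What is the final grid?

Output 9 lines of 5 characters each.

Answer: RRRRR
RRRRR
RRRRR
RRRRR
RRRRR
GRRRR
GRRGR
RRKRR
WRRRR

Derivation:
After op 1 paint(6,3,B):
KKKKK
KKKKK
KKKKK
KKKKK
KKKKK
GKKKK
GKKBK
KKKKK
KKKKK
After op 2 fill(2,0,R) [42 cells changed]:
RRRRR
RRRRR
RRRRR
RRRRR
RRRRR
GRRRR
GRRBR
RRRRR
RRRRR
After op 3 paint(7,2,K):
RRRRR
RRRRR
RRRRR
RRRRR
RRRRR
GRRRR
GRRBR
RRKRR
RRRRR
After op 4 fill(6,3,G) [1 cells changed]:
RRRRR
RRRRR
RRRRR
RRRRR
RRRRR
GRRRR
GRRGR
RRKRR
RRRRR
After op 5 paint(8,0,W):
RRRRR
RRRRR
RRRRR
RRRRR
RRRRR
GRRRR
GRRGR
RRKRR
WRRRR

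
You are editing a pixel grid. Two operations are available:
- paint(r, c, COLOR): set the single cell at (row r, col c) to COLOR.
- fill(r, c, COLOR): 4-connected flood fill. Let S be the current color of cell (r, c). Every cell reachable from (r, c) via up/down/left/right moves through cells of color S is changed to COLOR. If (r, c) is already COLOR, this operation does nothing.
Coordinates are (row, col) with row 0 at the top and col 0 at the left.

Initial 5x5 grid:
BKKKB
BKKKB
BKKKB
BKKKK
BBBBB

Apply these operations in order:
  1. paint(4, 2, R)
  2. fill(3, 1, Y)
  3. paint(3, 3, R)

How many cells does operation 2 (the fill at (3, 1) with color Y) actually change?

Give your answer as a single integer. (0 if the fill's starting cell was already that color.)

Answer: 13

Derivation:
After op 1 paint(4,2,R):
BKKKB
BKKKB
BKKKB
BKKKK
BBRBB
After op 2 fill(3,1,Y) [13 cells changed]:
BYYYB
BYYYB
BYYYB
BYYYY
BBRBB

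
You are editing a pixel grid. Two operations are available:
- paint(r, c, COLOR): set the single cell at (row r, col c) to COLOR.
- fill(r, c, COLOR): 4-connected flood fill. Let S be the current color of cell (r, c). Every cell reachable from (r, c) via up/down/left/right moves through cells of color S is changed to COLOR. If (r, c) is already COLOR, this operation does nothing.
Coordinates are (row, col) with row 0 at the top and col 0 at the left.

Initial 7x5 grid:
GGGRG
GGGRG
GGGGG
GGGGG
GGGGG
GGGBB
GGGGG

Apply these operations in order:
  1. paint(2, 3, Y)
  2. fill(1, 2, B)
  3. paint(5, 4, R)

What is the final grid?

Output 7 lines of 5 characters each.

After op 1 paint(2,3,Y):
GGGRG
GGGRG
GGGYG
GGGGG
GGGGG
GGGBB
GGGGG
After op 2 fill(1,2,B) [30 cells changed]:
BBBRB
BBBRB
BBBYB
BBBBB
BBBBB
BBBBB
BBBBB
After op 3 paint(5,4,R):
BBBRB
BBBRB
BBBYB
BBBBB
BBBBB
BBBBR
BBBBB

Answer: BBBRB
BBBRB
BBBYB
BBBBB
BBBBB
BBBBR
BBBBB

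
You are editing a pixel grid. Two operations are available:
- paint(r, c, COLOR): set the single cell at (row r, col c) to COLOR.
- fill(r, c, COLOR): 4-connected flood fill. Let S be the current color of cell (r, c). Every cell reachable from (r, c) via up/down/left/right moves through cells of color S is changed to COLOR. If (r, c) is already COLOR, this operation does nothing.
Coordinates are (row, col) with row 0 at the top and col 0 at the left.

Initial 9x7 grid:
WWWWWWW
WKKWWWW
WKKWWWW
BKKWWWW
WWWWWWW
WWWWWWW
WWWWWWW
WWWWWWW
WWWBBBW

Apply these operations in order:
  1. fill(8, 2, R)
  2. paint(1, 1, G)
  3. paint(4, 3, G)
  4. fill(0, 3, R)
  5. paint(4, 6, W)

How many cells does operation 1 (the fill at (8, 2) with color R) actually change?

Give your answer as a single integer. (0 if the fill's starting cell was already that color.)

Answer: 53

Derivation:
After op 1 fill(8,2,R) [53 cells changed]:
RRRRRRR
RKKRRRR
RKKRRRR
BKKRRRR
RRRRRRR
RRRRRRR
RRRRRRR
RRRRRRR
RRRBBBR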